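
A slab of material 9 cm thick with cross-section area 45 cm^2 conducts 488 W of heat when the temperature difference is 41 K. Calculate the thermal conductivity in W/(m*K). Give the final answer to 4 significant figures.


k = Q*L / (A*dT)
L = 0.09 m, A = 4.5e-03 m^2
k = 488 * 0.09 / (4.5e-03 * 41)
k = 238 W/(m*K)


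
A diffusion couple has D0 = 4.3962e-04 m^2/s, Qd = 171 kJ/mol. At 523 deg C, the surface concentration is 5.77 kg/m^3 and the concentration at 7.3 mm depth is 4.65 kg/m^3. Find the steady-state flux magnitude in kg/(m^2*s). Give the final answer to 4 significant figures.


Step 1: D = D0 * exp(-Qd/(R*T))
T = 523 + 273.15 = 796.15 K
D = 4.3962e-04 * exp(-171e3 / (8.314 * 796.15)) = 2.65171e-15 m^2/s
Step 2: J = D * (C1 - C2) / dx
J = 2.65171e-15 * (5.77 - 4.65) / 7.3e-03
J = 4.068e-13 kg/(m^2*s)


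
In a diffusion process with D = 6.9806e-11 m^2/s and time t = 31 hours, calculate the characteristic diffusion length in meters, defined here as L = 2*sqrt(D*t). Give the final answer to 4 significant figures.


t = 31 hr = 111600 s
Diffusion length = 2*sqrt(D*t)
= 2*sqrt(6.9806e-11 * 111600)
= 5.582e-03 m


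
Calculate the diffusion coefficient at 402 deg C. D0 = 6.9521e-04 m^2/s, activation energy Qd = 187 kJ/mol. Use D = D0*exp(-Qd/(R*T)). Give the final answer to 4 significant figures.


D = D0 * exp(-Qd / (R*T))
T = 675.15 K
D = 6.9521e-04 * exp(-187e3 / (8.314 * 675.15))
D = 2.365e-18 m^2/s


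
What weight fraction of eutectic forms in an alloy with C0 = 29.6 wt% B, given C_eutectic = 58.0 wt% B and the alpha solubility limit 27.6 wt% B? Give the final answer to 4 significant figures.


f_primary = (C_e - C0) / (C_e - C_alpha_max)
f_primary = (58.0 - 29.6) / (58.0 - 27.6)
f_primary = 0.934211
f_eutectic = 1 - 0.934211 = 0.06579


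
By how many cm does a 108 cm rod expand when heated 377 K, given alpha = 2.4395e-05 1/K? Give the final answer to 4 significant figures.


dL = L0 * alpha * dT
dL = 108 * 2.4395e-05 * 377
dL = 0.9933 cm


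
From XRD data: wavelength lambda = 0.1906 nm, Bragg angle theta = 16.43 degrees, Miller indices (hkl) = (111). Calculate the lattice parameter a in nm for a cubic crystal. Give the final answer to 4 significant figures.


d = lambda / (2*sin(theta))
d = 0.1906 / (2*sin(16.43 deg))
d = 0.336935 nm
a = d * sqrt(h^2+k^2+l^2) = 0.336935 * sqrt(3)
a = 0.5836 nm


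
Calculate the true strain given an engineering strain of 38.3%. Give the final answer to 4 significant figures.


epsilon_true = ln(1 + epsilon_eng)
epsilon_true = ln(1 + 0.383)
epsilon_true = 0.3243


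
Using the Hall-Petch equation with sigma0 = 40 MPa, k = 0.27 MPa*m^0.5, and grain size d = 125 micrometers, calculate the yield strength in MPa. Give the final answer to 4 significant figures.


sigma_y = sigma0 + k / sqrt(d)
d = 125 um = 1.25e-04 m
sigma_y = 40 + 0.27 / sqrt(1.25e-04)
sigma_y = 64.15 MPa


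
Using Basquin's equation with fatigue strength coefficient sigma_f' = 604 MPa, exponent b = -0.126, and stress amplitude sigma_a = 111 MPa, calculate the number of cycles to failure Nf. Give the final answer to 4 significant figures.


sigma_a = sigma_f' * (2*Nf)^b
2*Nf = (sigma_a / sigma_f')^(1/b)
2*Nf = (111 / 604)^(1/-0.126)
2*Nf = 690239
Nf = 345100 cycles


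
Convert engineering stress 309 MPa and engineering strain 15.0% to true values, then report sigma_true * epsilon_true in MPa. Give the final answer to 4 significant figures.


sigma_true = sigma_eng * (1 + epsilon_eng)
sigma_true = 309 * (1 + 0.15) = 355.35 MPa
epsilon_true = ln(1 + epsilon_eng)
epsilon_true = ln(1 + 0.15) = 0.139762
sigma_true * epsilon_true = 355.35 * 0.139762 = 49.66 MPa


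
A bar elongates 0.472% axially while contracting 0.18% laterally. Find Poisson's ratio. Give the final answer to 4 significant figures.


nu = -epsilon_lat / epsilon_axial
Lateral strain is contraction (negative), so using magnitudes:
nu = 0.18 / 0.472
nu = 0.3814


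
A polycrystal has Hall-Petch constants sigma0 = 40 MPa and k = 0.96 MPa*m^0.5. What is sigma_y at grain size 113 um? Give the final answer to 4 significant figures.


sigma_y = sigma0 + k / sqrt(d)
d = 113 um = 1.13e-04 m
sigma_y = 40 + 0.96 / sqrt(1.13e-04)
sigma_y = 130.3 MPa


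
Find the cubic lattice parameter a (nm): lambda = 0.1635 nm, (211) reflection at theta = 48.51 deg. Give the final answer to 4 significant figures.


d = lambda / (2*sin(theta))
d = 0.1635 / (2*sin(48.51 deg))
d = 0.109135 nm
a = d * sqrt(h^2+k^2+l^2) = 0.109135 * sqrt(6)
a = 0.2673 nm


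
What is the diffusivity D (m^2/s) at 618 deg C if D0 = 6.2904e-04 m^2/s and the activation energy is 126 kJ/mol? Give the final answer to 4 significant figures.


D = D0 * exp(-Qd / (R*T))
T = 891.15 K
D = 6.2904e-04 * exp(-126e3 / (8.314 * 891.15))
D = 2.588e-11 m^2/s


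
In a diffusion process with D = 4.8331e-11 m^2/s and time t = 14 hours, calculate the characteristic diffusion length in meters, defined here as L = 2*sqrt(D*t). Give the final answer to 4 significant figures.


t = 14 hr = 50400 s
Diffusion length = 2*sqrt(D*t)
= 2*sqrt(4.8331e-11 * 50400)
= 3.121e-03 m


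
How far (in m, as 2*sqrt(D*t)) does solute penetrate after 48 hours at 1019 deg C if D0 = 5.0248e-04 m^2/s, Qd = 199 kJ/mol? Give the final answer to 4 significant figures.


Step 1: D = D0 * exp(-Qd/(R*T))
T = 1292.15 K
D = 5.0248e-04 * exp(-199e3 / (8.314 * 1292.15)) = 4.53246e-12 m^2/s
Step 2: L = 2*sqrt(D*t)
t = 48 h = 172800 s
L = 2*sqrt(4.53246e-12 * 172800) = 1.77e-03 m


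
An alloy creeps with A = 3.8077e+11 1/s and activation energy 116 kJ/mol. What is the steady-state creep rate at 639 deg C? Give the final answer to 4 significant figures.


rate = A * exp(-Q / (R*T))
T = 639 + 273.15 = 912.15 K
rate = 3.8077e+11 * exp(-116e3 / (8.314 * 912.15))
rate = 86620 1/s


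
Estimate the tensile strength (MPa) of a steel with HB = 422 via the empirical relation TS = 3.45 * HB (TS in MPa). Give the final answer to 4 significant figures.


TS (MPa) = 3.45 * HB
TS = 3.45 * 422
TS = 1456 MPa


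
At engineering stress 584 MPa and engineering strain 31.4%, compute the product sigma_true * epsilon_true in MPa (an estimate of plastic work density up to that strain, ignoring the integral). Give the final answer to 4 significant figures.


sigma_true = sigma_eng * (1 + epsilon_eng)
sigma_true = 584 * (1 + 0.314) = 767.376 MPa
epsilon_true = ln(1 + epsilon_eng)
epsilon_true = ln(1 + 0.314) = 0.273076
sigma_true * epsilon_true = 767.376 * 0.273076 = 209.6 MPa


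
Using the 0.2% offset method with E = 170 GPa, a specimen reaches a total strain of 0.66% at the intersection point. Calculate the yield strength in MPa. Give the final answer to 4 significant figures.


Offset strain = 0.002
Elastic strain at yield = total_strain - offset = 6.6e-03 - 0.002 = 4.6e-03
sigma_y = E * elastic_strain = 170000 * 4.6e-03
sigma_y = 782 MPa


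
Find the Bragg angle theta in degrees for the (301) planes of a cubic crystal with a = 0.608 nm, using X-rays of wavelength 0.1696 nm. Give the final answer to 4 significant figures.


d = a / sqrt(h^2+k^2+l^2)
d = 0.608 / sqrt(10) = 0.192266 nm
lambda = 2*d*sin(theta)  =>  sin(theta) = lambda / (2*d)
sin(theta) = 0.1696 / (2 * 0.192266) = 0.441055
theta = 26.17 deg


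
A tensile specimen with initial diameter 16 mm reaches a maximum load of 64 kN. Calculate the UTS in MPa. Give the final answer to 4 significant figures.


A0 = pi*(d/2)^2 = pi*(16/2)^2 = 201.062 mm^2
UTS = F_max / A0 = 64*1000 / 201.062
UTS = 318.3 MPa


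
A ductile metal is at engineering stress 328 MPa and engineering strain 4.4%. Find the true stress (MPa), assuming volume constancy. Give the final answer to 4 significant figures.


sigma_true = sigma_eng * (1 + epsilon_eng)
sigma_true = 328 * (1 + 0.044)
sigma_true = 342.4 MPa


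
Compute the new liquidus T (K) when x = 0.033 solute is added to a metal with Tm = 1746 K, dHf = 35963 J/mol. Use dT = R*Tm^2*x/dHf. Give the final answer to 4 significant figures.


dT = R*Tm^2*x / dHf
dT = 8.314 * 1746^2 * 0.033 / 35963
dT = 23.2572 K
T_new = 1746 - 23.2572 = 1723 K


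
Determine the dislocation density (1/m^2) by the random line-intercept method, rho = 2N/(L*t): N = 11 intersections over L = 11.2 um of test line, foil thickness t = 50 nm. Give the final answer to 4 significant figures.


rho = 2N / (L * t)
L = 11.2 um = 1.12e-05 m, t = 50 nm = 5e-08 m
rho = 2 * 11 / (1.12e-05 * 5e-08)
rho = 3.929e+13 1/m^2


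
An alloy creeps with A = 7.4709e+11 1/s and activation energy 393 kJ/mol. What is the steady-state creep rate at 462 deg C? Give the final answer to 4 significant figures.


rate = A * exp(-Q / (R*T))
T = 462 + 273.15 = 735.15 K
rate = 7.4709e+11 * exp(-393e3 / (8.314 * 735.15))
rate = 8.882e-17 1/s


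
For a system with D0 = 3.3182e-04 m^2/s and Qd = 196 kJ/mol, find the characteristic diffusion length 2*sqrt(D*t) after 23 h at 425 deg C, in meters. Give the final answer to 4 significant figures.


Step 1: D = D0 * exp(-Qd/(R*T))
T = 698.15 K
D = 3.3182e-04 * exp(-196e3 / (8.314 * 698.15)) = 7.17658e-19 m^2/s
Step 2: L = 2*sqrt(D*t)
t = 23 h = 82800 s
L = 2*sqrt(7.17658e-19 * 82800) = 4.875e-07 m


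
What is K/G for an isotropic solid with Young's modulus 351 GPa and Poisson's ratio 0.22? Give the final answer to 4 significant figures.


G = E / (2*(1+nu))
G = 351 / (2*(1+0.22)) = 143.852 GPa
K = E / (3*(1-2*nu))
K = 351 / (3*(1-2*0.22)) = 208.929 GPa
K/G = 208.929 / 143.852 = 1.452


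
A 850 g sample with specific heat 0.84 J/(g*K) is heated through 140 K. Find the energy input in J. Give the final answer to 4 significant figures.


Q = m * cp * dT
Q = 850 * 0.84 * 140
Q = 99960 J


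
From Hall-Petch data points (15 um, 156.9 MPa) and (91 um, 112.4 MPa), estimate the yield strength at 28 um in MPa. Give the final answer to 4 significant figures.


sigma_y = sigma0 + k / sqrt(d)
1/sqrt(d1) = 1/sqrt(1.5e-05) = 258.199;  1/sqrt(d2) = 104.828
k = (sigma1 - sigma2) / (1/sqrt(d1) - 1/sqrt(d2)) = (156.9 - 112.4) / (258.199 - 104.828) = 0.290147 MPa*m^0.5
sigma0 = sigma1 - k/sqrt(d1) = 156.9 - 0.290147*258.199 = 81.9843 MPa
sigma_y(d3) = 81.9843 + 0.290147 / sqrt(2.8e-05) = 136.8 MPa


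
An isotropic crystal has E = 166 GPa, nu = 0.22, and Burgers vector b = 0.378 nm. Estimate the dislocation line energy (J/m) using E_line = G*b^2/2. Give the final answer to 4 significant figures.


Step 1: G = E / (2*(1+nu))
G = 166 / (2*(1+0.22)) = 68.0328 GPa = 6.80328e+10 Pa
Step 2: E_line = G*b^2/2
b = 0.378 nm = 3.78e-10 m
E_line = 0.5 * 6.80328e+10 * (3.78e-10)^2 = 4.86e-09 J/m


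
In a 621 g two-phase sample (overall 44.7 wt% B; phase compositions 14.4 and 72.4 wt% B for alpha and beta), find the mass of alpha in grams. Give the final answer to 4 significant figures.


f_alpha = (C_beta - C0) / (C_beta - C_alpha)
f_alpha = (72.4 - 44.7) / (72.4 - 14.4) = 0.477586
m_alpha = f_alpha * m_total = 0.477586 * 621 = 296.6 g


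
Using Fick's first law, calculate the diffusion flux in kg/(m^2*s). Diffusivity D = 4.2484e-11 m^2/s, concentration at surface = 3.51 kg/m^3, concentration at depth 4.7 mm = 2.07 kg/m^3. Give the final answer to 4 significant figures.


J = -D * (dC/dx) = D * (C1 - C2) / dx
J = 4.2484e-11 * (3.51 - 2.07) / 4.7e-03
J = 1.302e-08 kg/(m^2*s)


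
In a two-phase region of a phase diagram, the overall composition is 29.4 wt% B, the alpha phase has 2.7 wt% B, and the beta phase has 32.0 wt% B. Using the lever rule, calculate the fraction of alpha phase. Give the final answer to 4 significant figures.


f_alpha = (C_beta - C0) / (C_beta - C_alpha)
f_alpha = (32.0 - 29.4) / (32.0 - 2.7)
f_alpha = 0.08874


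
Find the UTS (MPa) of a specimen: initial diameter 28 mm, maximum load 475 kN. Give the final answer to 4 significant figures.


A0 = pi*(d/2)^2 = pi*(28/2)^2 = 615.752 mm^2
UTS = F_max / A0 = 475*1000 / 615.752
UTS = 771.4 MPa


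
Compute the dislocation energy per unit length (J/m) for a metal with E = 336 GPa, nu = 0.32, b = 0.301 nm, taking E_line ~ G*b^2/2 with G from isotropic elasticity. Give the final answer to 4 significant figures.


Step 1: G = E / (2*(1+nu))
G = 336 / (2*(1+0.32)) = 127.273 GPa = 1.27273e+11 Pa
Step 2: E_line = G*b^2/2
b = 0.301 nm = 3.01e-10 m
E_line = 0.5 * 1.27273e+11 * (3.01e-10)^2 = 5.766e-09 J/m


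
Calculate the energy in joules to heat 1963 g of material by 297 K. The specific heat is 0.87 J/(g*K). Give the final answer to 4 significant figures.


Q = m * cp * dT
Q = 1963 * 0.87 * 297
Q = 507200 J


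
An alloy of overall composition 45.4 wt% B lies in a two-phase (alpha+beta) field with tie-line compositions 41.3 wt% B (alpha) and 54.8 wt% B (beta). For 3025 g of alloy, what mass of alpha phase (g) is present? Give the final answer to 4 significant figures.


f_alpha = (C_beta - C0) / (C_beta - C_alpha)
f_alpha = (54.8 - 45.4) / (54.8 - 41.3) = 0.696296
m_alpha = f_alpha * m_total = 0.696296 * 3025 = 2106 g


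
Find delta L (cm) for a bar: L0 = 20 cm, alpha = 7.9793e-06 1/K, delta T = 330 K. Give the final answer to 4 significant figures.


dL = L0 * alpha * dT
dL = 20 * 7.9793e-06 * 330
dL = 0.05266 cm


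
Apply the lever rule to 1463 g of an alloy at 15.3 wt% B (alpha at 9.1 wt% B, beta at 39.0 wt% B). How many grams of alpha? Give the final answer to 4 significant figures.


f_alpha = (C_beta - C0) / (C_beta - C_alpha)
f_alpha = (39.0 - 15.3) / (39.0 - 9.1) = 0.792642
m_alpha = f_alpha * m_total = 0.792642 * 1463 = 1160 g


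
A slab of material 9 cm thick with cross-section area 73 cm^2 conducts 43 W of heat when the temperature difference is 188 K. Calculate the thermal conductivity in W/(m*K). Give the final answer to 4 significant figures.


k = Q*L / (A*dT)
L = 0.09 m, A = 7.3e-03 m^2
k = 43 * 0.09 / (7.3e-03 * 188)
k = 2.82 W/(m*K)


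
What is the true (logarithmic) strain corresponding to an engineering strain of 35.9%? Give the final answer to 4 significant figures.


epsilon_true = ln(1 + epsilon_eng)
epsilon_true = ln(1 + 0.359)
epsilon_true = 0.3067


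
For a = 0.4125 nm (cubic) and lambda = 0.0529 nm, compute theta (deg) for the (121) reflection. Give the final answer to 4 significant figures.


d = a / sqrt(h^2+k^2+l^2)
d = 0.4125 / sqrt(6) = 0.168402 nm
lambda = 2*d*sin(theta)  =>  sin(theta) = lambda / (2*d)
sin(theta) = 0.0529 / (2 * 0.168402) = 0.157064
theta = 9.037 deg


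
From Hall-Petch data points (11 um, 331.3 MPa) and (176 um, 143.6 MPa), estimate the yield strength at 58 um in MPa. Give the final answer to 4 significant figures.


sigma_y = sigma0 + k / sqrt(d)
1/sqrt(d1) = 1/sqrt(1.1e-05) = 301.511;  1/sqrt(d2) = 75.3778
k = (sigma1 - sigma2) / (1/sqrt(d1) - 1/sqrt(d2)) = (331.3 - 143.6) / (301.511 - 75.3778) = 0.830041 MPa*m^0.5
sigma0 = sigma1 - k/sqrt(d1) = 331.3 - 0.830041*301.511 = 81.0333 MPa
sigma_y(d3) = 81.0333 + 0.830041 / sqrt(5.8e-05) = 190 MPa


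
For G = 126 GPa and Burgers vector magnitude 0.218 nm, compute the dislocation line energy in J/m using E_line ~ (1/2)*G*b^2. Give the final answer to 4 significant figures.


E = G*b^2/2
b = 0.218 nm = 2.18e-10 m
G = 126 GPa = 1.26e+11 Pa
E = 0.5 * 1.26e+11 * (2.18e-10)^2
E = 2.994e-09 J/m


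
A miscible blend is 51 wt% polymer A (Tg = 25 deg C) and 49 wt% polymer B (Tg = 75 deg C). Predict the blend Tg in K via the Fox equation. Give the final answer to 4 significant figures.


1/Tg = w1/Tg1 + w2/Tg2 (in Kelvin)
Tg1 = 298.15 K, Tg2 = 348.15 K
1/Tg = 0.51/298.15 + 0.49/348.15
Tg = 320.7 K


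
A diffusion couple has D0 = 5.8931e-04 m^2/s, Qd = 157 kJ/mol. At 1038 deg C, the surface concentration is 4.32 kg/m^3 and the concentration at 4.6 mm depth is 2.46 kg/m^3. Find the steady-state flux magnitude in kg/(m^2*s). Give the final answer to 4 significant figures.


Step 1: D = D0 * exp(-Qd/(R*T))
T = 1038 + 273.15 = 1311.15 K
D = 5.8931e-04 * exp(-157e3 / (8.314 * 1311.15)) = 3.27662e-10 m^2/s
Step 2: J = D * (C1 - C2) / dx
J = 3.27662e-10 * (4.32 - 2.46) / 4.6e-03
J = 1.325e-07 kg/(m^2*s)


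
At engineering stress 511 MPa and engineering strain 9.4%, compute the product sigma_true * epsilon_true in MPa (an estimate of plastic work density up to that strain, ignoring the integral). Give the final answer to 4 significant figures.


sigma_true = sigma_eng * (1 + epsilon_eng)
sigma_true = 511 * (1 + 0.094) = 559.034 MPa
epsilon_true = ln(1 + epsilon_eng)
epsilon_true = ln(1 + 0.094) = 0.0898407
sigma_true * epsilon_true = 559.034 * 0.0898407 = 50.22 MPa


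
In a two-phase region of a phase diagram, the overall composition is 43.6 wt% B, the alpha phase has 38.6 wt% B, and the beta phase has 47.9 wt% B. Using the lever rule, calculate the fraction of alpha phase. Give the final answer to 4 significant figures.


f_alpha = (C_beta - C0) / (C_beta - C_alpha)
f_alpha = (47.9 - 43.6) / (47.9 - 38.6)
f_alpha = 0.4624


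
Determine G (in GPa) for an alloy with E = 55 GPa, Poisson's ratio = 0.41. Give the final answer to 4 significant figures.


G = E / (2*(1+nu))
G = 55 / (2*(1+0.41))
G = 19.5 GPa


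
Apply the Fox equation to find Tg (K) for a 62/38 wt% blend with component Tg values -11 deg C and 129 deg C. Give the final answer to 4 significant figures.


1/Tg = w1/Tg1 + w2/Tg2 (in Kelvin)
Tg1 = 262.15 K, Tg2 = 402.15 K
1/Tg = 0.62/262.15 + 0.38/402.15
Tg = 302.1 K


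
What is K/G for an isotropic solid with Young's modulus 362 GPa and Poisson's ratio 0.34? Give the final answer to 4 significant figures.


G = E / (2*(1+nu))
G = 362 / (2*(1+0.34)) = 135.075 GPa
K = E / (3*(1-2*nu))
K = 362 / (3*(1-2*0.34)) = 377.083 GPa
K/G = 377.083 / 135.075 = 2.792


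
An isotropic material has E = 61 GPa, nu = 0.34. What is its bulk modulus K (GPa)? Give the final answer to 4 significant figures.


K = E / (3*(1-2*nu))
K = 61 / (3*(1-2*0.34))
K = 63.54 GPa


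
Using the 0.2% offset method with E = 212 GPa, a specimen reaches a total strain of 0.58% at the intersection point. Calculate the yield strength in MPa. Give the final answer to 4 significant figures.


Offset strain = 0.002
Elastic strain at yield = total_strain - offset = 5.8e-03 - 0.002 = 3.8e-03
sigma_y = E * elastic_strain = 212000 * 3.8e-03
sigma_y = 805.6 MPa


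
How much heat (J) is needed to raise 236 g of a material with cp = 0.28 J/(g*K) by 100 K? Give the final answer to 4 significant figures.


Q = m * cp * dT
Q = 236 * 0.28 * 100
Q = 6608 J


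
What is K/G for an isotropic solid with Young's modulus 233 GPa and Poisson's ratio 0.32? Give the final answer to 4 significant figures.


G = E / (2*(1+nu))
G = 233 / (2*(1+0.32)) = 88.2576 GPa
K = E / (3*(1-2*nu))
K = 233 / (3*(1-2*0.32)) = 215.741 GPa
K/G = 215.741 / 88.2576 = 2.444


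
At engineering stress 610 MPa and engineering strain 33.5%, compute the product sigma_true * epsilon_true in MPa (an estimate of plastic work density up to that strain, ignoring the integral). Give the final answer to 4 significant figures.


sigma_true = sigma_eng * (1 + epsilon_eng)
sigma_true = 610 * (1 + 0.335) = 814.35 MPa
epsilon_true = ln(1 + epsilon_eng)
epsilon_true = ln(1 + 0.335) = 0.288931
sigma_true * epsilon_true = 814.35 * 0.288931 = 235.3 MPa


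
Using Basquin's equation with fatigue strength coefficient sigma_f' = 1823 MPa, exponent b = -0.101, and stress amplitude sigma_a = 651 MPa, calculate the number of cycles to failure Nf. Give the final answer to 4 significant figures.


sigma_a = sigma_f' * (2*Nf)^b
2*Nf = (sigma_a / sigma_f')^(1/b)
2*Nf = (651 / 1823)^(1/-0.101)
2*Nf = 26778.1
Nf = 13390 cycles


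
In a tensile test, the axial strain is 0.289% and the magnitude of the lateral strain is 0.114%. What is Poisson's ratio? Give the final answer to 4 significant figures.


nu = -epsilon_lat / epsilon_axial
Lateral strain is contraction (negative), so using magnitudes:
nu = 0.114 / 0.289
nu = 0.3945


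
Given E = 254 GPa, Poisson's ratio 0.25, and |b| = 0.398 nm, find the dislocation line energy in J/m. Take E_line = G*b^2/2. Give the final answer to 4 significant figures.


Step 1: G = E / (2*(1+nu))
G = 254 / (2*(1+0.25)) = 101.6 GPa = 1.016e+11 Pa
Step 2: E_line = G*b^2/2
b = 0.398 nm = 3.98e-10 m
E_line = 0.5 * 1.016e+11 * (3.98e-10)^2 = 8.047e-09 J/m


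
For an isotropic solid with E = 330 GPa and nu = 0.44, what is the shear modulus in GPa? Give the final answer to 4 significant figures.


G = E / (2*(1+nu))
G = 330 / (2*(1+0.44))
G = 114.6 GPa


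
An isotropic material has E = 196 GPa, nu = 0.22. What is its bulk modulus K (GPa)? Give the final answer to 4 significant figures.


K = E / (3*(1-2*nu))
K = 196 / (3*(1-2*0.22))
K = 116.7 GPa


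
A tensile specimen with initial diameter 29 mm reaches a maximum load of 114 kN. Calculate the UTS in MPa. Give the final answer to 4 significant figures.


A0 = pi*(d/2)^2 = pi*(29/2)^2 = 660.52 mm^2
UTS = F_max / A0 = 114*1000 / 660.52
UTS = 172.6 MPa


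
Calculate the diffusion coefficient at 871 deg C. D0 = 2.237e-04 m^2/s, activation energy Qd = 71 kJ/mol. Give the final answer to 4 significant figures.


D = D0 * exp(-Qd / (R*T))
T = 1144.15 K
D = 2.237e-04 * exp(-71e3 / (8.314 * 1144.15))
D = 1.283e-07 m^2/s


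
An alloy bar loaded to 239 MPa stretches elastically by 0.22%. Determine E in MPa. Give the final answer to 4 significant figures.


E = sigma / epsilon
epsilon = 0.22% = 2.2e-03
E = 239 / 2.2e-03
E = 108600 MPa


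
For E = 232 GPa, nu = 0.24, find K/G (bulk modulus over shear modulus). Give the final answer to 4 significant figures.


G = E / (2*(1+nu))
G = 232 / (2*(1+0.24)) = 93.5484 GPa
K = E / (3*(1-2*nu))
K = 232 / (3*(1-2*0.24)) = 148.718 GPa
K/G = 148.718 / 93.5484 = 1.59


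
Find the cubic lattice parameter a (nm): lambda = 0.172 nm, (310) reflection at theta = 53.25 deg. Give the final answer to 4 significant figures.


d = lambda / (2*sin(theta))
d = 0.172 / (2*sin(53.25 deg))
d = 0.107332 nm
a = d * sqrt(h^2+k^2+l^2) = 0.107332 * sqrt(10)
a = 0.3394 nm


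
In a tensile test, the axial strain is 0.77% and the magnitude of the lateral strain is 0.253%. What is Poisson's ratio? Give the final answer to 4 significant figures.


nu = -epsilon_lat / epsilon_axial
Lateral strain is contraction (negative), so using magnitudes:
nu = 0.253 / 0.77
nu = 0.3286


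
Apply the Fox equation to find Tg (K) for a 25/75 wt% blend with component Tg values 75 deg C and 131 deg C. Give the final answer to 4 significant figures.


1/Tg = w1/Tg1 + w2/Tg2 (in Kelvin)
Tg1 = 348.15 K, Tg2 = 404.15 K
1/Tg = 0.25/348.15 + 0.75/404.15
Tg = 388.5 K


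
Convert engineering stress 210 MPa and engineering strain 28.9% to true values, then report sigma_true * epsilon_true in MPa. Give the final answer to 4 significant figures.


sigma_true = sigma_eng * (1 + epsilon_eng)
sigma_true = 210 * (1 + 0.289) = 270.69 MPa
epsilon_true = ln(1 + epsilon_eng)
epsilon_true = ln(1 + 0.289) = 0.253867
sigma_true * epsilon_true = 270.69 * 0.253867 = 68.72 MPa


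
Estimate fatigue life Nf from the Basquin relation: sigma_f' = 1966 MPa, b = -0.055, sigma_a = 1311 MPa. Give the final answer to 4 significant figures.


sigma_a = sigma_f' * (2*Nf)^b
2*Nf = (sigma_a / sigma_f')^(1/b)
2*Nf = (1311 / 1966)^(1/-0.055)
2*Nf = 1583.62
Nf = 791.8 cycles


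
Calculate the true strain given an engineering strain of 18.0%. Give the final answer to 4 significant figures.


epsilon_true = ln(1 + epsilon_eng)
epsilon_true = ln(1 + 0.18)
epsilon_true = 0.1655


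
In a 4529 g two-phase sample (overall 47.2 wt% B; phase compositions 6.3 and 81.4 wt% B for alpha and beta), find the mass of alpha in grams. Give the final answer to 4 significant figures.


f_alpha = (C_beta - C0) / (C_beta - C_alpha)
f_alpha = (81.4 - 47.2) / (81.4 - 6.3) = 0.455393
m_alpha = f_alpha * m_total = 0.455393 * 4529 = 2062 g


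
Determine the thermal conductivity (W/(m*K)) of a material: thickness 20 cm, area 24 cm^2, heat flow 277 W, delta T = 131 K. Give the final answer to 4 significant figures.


k = Q*L / (A*dT)
L = 0.2 m, A = 2.4e-03 m^2
k = 277 * 0.2 / (2.4e-03 * 131)
k = 176.2 W/(m*K)


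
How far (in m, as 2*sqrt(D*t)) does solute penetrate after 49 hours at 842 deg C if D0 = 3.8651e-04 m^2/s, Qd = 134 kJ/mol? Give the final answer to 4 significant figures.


Step 1: D = D0 * exp(-Qd/(R*T))
T = 1115.15 K
D = 3.8651e-04 * exp(-134e3 / (8.314 * 1115.15)) = 2.04292e-10 m^2/s
Step 2: L = 2*sqrt(D*t)
t = 49 h = 176400 s
L = 2*sqrt(2.04292e-10 * 176400) = 0.01201 m


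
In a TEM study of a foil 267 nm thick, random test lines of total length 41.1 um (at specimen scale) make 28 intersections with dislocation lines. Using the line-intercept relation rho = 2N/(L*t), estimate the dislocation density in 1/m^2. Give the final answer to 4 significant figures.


rho = 2N / (L * t)
L = 41.1 um = 4.11e-05 m, t = 267 nm = 2.67e-07 m
rho = 2 * 28 / (4.11e-05 * 2.67e-07)
rho = 5.103e+12 1/m^2


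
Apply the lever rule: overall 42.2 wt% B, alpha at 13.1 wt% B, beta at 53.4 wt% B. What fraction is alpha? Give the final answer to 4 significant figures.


f_alpha = (C_beta - C0) / (C_beta - C_alpha)
f_alpha = (53.4 - 42.2) / (53.4 - 13.1)
f_alpha = 0.2779


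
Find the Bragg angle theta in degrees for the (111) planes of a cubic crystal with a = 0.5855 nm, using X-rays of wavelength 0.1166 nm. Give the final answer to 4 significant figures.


d = a / sqrt(h^2+k^2+l^2)
d = 0.5855 / sqrt(3) = 0.338039 nm
lambda = 2*d*sin(theta)  =>  sin(theta) = lambda / (2*d)
sin(theta) = 0.1166 / (2 * 0.338039) = 0.172466
theta = 9.931 deg


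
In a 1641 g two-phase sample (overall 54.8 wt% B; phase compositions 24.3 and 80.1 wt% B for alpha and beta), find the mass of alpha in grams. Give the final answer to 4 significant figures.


f_alpha = (C_beta - C0) / (C_beta - C_alpha)
f_alpha = (80.1 - 54.8) / (80.1 - 24.3) = 0.453405
m_alpha = f_alpha * m_total = 0.453405 * 1641 = 744 g


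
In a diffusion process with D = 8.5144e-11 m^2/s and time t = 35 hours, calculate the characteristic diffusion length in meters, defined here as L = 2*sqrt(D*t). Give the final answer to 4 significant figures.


t = 35 hr = 126000 s
Diffusion length = 2*sqrt(D*t)
= 2*sqrt(8.5144e-11 * 126000)
= 6.551e-03 m


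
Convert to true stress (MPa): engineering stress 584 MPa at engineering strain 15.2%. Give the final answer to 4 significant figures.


sigma_true = sigma_eng * (1 + epsilon_eng)
sigma_true = 584 * (1 + 0.152)
sigma_true = 672.8 MPa


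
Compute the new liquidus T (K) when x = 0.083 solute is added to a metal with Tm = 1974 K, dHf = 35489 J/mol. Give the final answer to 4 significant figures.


dT = R*Tm^2*x / dHf
dT = 8.314 * 1974^2 * 0.083 / 35489
dT = 75.7685 K
T_new = 1974 - 75.7685 = 1898 K


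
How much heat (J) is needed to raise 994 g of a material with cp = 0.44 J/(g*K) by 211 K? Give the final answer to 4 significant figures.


Q = m * cp * dT
Q = 994 * 0.44 * 211
Q = 92280 J


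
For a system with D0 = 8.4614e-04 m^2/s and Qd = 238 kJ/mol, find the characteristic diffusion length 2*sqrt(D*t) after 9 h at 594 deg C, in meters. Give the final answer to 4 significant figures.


Step 1: D = D0 * exp(-Qd/(R*T))
T = 867.15 K
D = 8.4614e-04 * exp(-238e3 / (8.314 * 867.15)) = 3.89479e-18 m^2/s
Step 2: L = 2*sqrt(D*t)
t = 9 h = 32400 s
L = 2*sqrt(3.89479e-18 * 32400) = 7.105e-07 m


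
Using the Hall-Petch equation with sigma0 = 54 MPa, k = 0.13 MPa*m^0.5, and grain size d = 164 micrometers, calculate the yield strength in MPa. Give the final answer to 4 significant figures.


sigma_y = sigma0 + k / sqrt(d)
d = 164 um = 1.64e-04 m
sigma_y = 54 + 0.13 / sqrt(1.64e-04)
sigma_y = 64.15 MPa


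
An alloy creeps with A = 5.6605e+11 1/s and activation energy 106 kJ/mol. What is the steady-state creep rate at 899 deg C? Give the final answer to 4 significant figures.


rate = A * exp(-Q / (R*T))
T = 899 + 273.15 = 1172.15 K
rate = 5.6605e+11 * exp(-106e3 / (8.314 * 1172.15))
rate = 1.069e+07 1/s


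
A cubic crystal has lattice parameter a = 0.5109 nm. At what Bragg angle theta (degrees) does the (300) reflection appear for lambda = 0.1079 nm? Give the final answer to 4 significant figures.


d = a / sqrt(h^2+k^2+l^2)
d = 0.5109 / sqrt(9) = 0.1703 nm
lambda = 2*d*sin(theta)  =>  sin(theta) = lambda / (2*d)
sin(theta) = 0.1079 / (2 * 0.1703) = 0.316794
theta = 18.47 deg


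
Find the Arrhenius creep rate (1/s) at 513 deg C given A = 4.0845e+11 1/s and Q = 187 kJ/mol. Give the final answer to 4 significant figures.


rate = A * exp(-Q / (R*T))
T = 513 + 273.15 = 786.15 K
rate = 4.0845e+11 * exp(-187e3 / (8.314 * 786.15))
rate = 0.1534 1/s


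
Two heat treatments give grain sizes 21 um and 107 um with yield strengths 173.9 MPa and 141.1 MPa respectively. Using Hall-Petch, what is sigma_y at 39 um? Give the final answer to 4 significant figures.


sigma_y = sigma0 + k / sqrt(d)
1/sqrt(d1) = 1/sqrt(2.1e-05) = 218.218;  1/sqrt(d2) = 96.6736
k = (sigma1 - sigma2) / (1/sqrt(d1) - 1/sqrt(d2)) = (173.9 - 141.1) / (218.218 - 96.6736) = 0.269861 MPa*m^0.5
sigma0 = sigma1 - k/sqrt(d1) = 173.9 - 0.269861*218.218 = 115.012 MPa
sigma_y(d3) = 115.012 + 0.269861 / sqrt(3.9e-05) = 158.2 MPa


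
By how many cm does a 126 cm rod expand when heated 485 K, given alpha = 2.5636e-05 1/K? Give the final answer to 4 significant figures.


dL = L0 * alpha * dT
dL = 126 * 2.5636e-05 * 485
dL = 1.567 cm


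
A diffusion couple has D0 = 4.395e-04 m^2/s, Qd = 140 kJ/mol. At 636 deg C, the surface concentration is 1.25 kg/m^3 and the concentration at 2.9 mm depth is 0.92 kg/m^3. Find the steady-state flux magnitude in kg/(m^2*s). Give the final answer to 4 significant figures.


Step 1: D = D0 * exp(-Qd/(R*T))
T = 636 + 273.15 = 909.15 K
D = 4.395e-04 * exp(-140e3 / (8.314 * 909.15)) = 3.97243e-12 m^2/s
Step 2: J = D * (C1 - C2) / dx
J = 3.97243e-12 * (1.25 - 0.92) / 2.9e-03
J = 4.52e-10 kg/(m^2*s)


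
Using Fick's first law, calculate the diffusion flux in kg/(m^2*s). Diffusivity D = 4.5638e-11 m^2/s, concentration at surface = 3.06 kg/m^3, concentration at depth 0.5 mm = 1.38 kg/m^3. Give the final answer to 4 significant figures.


J = -D * (dC/dx) = D * (C1 - C2) / dx
J = 4.5638e-11 * (3.06 - 1.38) / 5e-04
J = 1.533e-07 kg/(m^2*s)


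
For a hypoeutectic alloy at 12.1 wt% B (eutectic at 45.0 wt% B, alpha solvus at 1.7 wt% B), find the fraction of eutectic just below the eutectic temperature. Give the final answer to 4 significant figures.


f_primary = (C_e - C0) / (C_e - C_alpha_max)
f_primary = (45.0 - 12.1) / (45.0 - 1.7)
f_primary = 0.759815
f_eutectic = 1 - 0.759815 = 0.2402


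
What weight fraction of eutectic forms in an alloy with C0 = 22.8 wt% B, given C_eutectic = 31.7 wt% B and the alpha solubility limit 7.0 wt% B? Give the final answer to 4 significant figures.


f_primary = (C_e - C0) / (C_e - C_alpha_max)
f_primary = (31.7 - 22.8) / (31.7 - 7.0)
f_primary = 0.360324
f_eutectic = 1 - 0.360324 = 0.6397


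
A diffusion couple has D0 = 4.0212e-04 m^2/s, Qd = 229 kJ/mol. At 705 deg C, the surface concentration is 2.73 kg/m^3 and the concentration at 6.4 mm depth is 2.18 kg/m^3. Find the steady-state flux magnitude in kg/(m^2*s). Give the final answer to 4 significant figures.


Step 1: D = D0 * exp(-Qd/(R*T))
T = 705 + 273.15 = 978.15 K
D = 4.0212e-04 * exp(-229e3 / (8.314 * 978.15)) = 2.37126e-16 m^2/s
Step 2: J = D * (C1 - C2) / dx
J = 2.37126e-16 * (2.73 - 2.18) / 6.4e-03
J = 2.038e-14 kg/(m^2*s)


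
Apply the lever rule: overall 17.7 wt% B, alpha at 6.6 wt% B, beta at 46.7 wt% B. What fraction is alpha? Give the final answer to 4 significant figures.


f_alpha = (C_beta - C0) / (C_beta - C_alpha)
f_alpha = (46.7 - 17.7) / (46.7 - 6.6)
f_alpha = 0.7232


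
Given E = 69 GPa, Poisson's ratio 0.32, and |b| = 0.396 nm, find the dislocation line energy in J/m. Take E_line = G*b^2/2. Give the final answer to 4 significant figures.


Step 1: G = E / (2*(1+nu))
G = 69 / (2*(1+0.32)) = 26.1364 GPa = 2.61364e+10 Pa
Step 2: E_line = G*b^2/2
b = 0.396 nm = 3.96e-10 m
E_line = 0.5 * 2.61364e+10 * (3.96e-10)^2 = 2.049e-09 J/m


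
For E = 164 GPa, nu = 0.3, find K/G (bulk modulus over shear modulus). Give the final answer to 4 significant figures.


G = E / (2*(1+nu))
G = 164 / (2*(1+0.3)) = 63.0769 GPa
K = E / (3*(1-2*nu))
K = 164 / (3*(1-2*0.3)) = 136.667 GPa
K/G = 136.667 / 63.0769 = 2.167


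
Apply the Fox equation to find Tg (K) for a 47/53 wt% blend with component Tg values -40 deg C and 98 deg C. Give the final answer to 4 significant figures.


1/Tg = w1/Tg1 + w2/Tg2 (in Kelvin)
Tg1 = 233.15 K, Tg2 = 371.15 K
1/Tg = 0.47/233.15 + 0.53/371.15
Tg = 290.4 K


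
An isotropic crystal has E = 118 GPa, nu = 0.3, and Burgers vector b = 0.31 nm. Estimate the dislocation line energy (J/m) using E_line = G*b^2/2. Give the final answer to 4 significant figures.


Step 1: G = E / (2*(1+nu))
G = 118 / (2*(1+0.3)) = 45.3846 GPa = 4.53846e+10 Pa
Step 2: E_line = G*b^2/2
b = 0.31 nm = 3.1e-10 m
E_line = 0.5 * 4.53846e+10 * (3.1e-10)^2 = 2.181e-09 J/m


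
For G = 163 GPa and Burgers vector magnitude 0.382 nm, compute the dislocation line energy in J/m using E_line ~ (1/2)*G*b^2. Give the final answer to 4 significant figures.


E = G*b^2/2
b = 0.382 nm = 3.82e-10 m
G = 163 GPa = 1.63e+11 Pa
E = 0.5 * 1.63e+11 * (3.82e-10)^2
E = 1.189e-08 J/m


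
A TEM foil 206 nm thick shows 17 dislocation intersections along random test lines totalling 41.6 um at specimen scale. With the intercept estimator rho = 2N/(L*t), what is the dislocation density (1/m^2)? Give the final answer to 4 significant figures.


rho = 2N / (L * t)
L = 41.6 um = 4.16e-05 m, t = 206 nm = 2.06e-07 m
rho = 2 * 17 / (4.16e-05 * 2.06e-07)
rho = 3.968e+12 1/m^2


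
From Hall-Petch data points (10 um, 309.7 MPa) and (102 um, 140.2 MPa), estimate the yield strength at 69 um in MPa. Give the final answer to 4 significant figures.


sigma_y = sigma0 + k / sqrt(d)
1/sqrt(d1) = 1/sqrt(1e-05) = 316.228;  1/sqrt(d2) = 99.0148
k = (sigma1 - sigma2) / (1/sqrt(d1) - 1/sqrt(d2)) = (309.7 - 140.2) / (316.228 - 99.0148) = 0.78034 MPa*m^0.5
sigma0 = sigma1 - k/sqrt(d1) = 309.7 - 0.78034*316.228 = 62.9348 MPa
sigma_y(d3) = 62.9348 + 0.78034 / sqrt(6.9e-05) = 156.9 MPa


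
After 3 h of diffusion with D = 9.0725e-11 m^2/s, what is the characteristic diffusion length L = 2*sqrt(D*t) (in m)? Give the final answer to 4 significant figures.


t = 3 hr = 10800 s
Diffusion length = 2*sqrt(D*t)
= 2*sqrt(9.0725e-11 * 10800)
= 1.98e-03 m


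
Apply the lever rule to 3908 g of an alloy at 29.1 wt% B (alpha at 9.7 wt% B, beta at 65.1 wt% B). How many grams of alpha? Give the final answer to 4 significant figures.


f_alpha = (C_beta - C0) / (C_beta - C_alpha)
f_alpha = (65.1 - 29.1) / (65.1 - 9.7) = 0.649819
m_alpha = f_alpha * m_total = 0.649819 * 3908 = 2539 g


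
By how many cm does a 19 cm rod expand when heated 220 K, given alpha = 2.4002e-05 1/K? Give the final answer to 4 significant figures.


dL = L0 * alpha * dT
dL = 19 * 2.4002e-05 * 220
dL = 0.1003 cm


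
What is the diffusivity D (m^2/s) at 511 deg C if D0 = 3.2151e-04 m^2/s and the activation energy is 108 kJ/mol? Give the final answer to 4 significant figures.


D = D0 * exp(-Qd / (R*T))
T = 784.15 K
D = 3.2151e-04 * exp(-108e3 / (8.314 * 784.15))
D = 2.055e-11 m^2/s


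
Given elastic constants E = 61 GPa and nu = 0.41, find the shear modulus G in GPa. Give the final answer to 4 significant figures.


G = E / (2*(1+nu))
G = 61 / (2*(1+0.41))
G = 21.63 GPa


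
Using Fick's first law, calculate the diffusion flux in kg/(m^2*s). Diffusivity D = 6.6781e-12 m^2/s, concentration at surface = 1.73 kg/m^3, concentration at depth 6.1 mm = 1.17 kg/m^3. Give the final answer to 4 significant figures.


J = -D * (dC/dx) = D * (C1 - C2) / dx
J = 6.6781e-12 * (1.73 - 1.17) / 6.1e-03
J = 6.131e-10 kg/(m^2*s)


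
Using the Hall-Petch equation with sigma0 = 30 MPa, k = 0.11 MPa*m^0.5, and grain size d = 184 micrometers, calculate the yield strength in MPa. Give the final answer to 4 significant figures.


sigma_y = sigma0 + k / sqrt(d)
d = 184 um = 1.84e-04 m
sigma_y = 30 + 0.11 / sqrt(1.84e-04)
sigma_y = 38.11 MPa


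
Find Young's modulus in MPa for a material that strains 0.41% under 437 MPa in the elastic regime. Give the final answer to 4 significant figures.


E = sigma / epsilon
epsilon = 0.41% = 4.1e-03
E = 437 / 4.1e-03
E = 106600 MPa


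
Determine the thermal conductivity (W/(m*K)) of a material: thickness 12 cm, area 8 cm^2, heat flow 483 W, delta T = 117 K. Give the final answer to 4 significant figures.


k = Q*L / (A*dT)
L = 0.12 m, A = 8e-04 m^2
k = 483 * 0.12 / (8e-04 * 117)
k = 619.2 W/(m*K)


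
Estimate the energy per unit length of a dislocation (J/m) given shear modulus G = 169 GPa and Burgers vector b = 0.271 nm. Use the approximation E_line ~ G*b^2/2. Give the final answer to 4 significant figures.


E = G*b^2/2
b = 0.271 nm = 2.71e-10 m
G = 169 GPa = 1.69e+11 Pa
E = 0.5 * 1.69e+11 * (2.71e-10)^2
E = 6.206e-09 J/m


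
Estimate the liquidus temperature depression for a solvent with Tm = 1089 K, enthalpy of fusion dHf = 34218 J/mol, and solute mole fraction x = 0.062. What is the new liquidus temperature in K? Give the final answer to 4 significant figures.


dT = R*Tm^2*x / dHf
dT = 8.314 * 1089^2 * 0.062 / 34218
dT = 17.865 K
T_new = 1089 - 17.865 = 1071 K


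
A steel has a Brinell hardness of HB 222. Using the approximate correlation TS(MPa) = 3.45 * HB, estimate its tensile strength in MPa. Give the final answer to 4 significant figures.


TS (MPa) = 3.45 * HB
TS = 3.45 * 222
TS = 765.9 MPa


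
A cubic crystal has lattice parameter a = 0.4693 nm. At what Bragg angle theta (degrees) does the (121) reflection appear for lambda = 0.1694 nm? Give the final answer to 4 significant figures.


d = a / sqrt(h^2+k^2+l^2)
d = 0.4693 / sqrt(6) = 0.191591 nm
lambda = 2*d*sin(theta)  =>  sin(theta) = lambda / (2*d)
sin(theta) = 0.1694 / (2 * 0.191591) = 0.442088
theta = 26.24 deg


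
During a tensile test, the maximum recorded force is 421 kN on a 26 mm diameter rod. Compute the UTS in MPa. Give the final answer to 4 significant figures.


A0 = pi*(d/2)^2 = pi*(26/2)^2 = 530.929 mm^2
UTS = F_max / A0 = 421*1000 / 530.929
UTS = 792.9 MPa


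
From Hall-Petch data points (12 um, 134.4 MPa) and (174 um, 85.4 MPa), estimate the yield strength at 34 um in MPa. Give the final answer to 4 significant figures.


sigma_y = sigma0 + k / sqrt(d)
1/sqrt(d1) = 1/sqrt(1.2e-05) = 288.675;  1/sqrt(d2) = 75.8098
k = (sigma1 - sigma2) / (1/sqrt(d1) - 1/sqrt(d2)) = (134.4 - 85.4) / (288.675 - 75.8098) = 0.230192 MPa*m^0.5
sigma0 = sigma1 - k/sqrt(d1) = 134.4 - 0.230192*288.675 = 67.9492 MPa
sigma_y(d3) = 67.9492 + 0.230192 / sqrt(3.4e-05) = 107.4 MPa


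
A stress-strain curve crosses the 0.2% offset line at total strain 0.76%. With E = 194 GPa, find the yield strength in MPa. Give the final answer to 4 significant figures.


Offset strain = 0.002
Elastic strain at yield = total_strain - offset = 7.6e-03 - 0.002 = 5.6e-03
sigma_y = E * elastic_strain = 194000 * 5.6e-03
sigma_y = 1086 MPa


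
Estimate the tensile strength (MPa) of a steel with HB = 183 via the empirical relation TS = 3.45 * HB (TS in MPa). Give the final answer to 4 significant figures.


TS (MPa) = 3.45 * HB
TS = 3.45 * 183
TS = 631.4 MPa


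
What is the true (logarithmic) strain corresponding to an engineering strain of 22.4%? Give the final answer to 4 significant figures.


epsilon_true = ln(1 + epsilon_eng)
epsilon_true = ln(1 + 0.224)
epsilon_true = 0.2021


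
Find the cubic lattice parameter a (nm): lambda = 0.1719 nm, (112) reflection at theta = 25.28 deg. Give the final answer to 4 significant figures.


d = lambda / (2*sin(theta))
d = 0.1719 / (2*sin(25.28 deg))
d = 0.201268 nm
a = d * sqrt(h^2+k^2+l^2) = 0.201268 * sqrt(6)
a = 0.493 nm
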